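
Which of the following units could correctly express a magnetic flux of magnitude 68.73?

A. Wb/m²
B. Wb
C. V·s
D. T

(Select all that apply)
B, C

magnetic flux has SI base units: kg * m^2 / (A * s^2)

Checking each option against kg * m^2 / (A * s^2):
  A. Wb/m²: ✗ does not match
  B. Wb: ✓ matches
  C. V·s: ✓ matches
  D. T: ✗ does not match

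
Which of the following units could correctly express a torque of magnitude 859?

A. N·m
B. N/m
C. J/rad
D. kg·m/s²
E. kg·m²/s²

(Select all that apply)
A, C, E

torque has SI base units: kg * m^2 / s^2

Checking each option against kg * m^2 / s^2:
  A. N·m: ✓ matches
  B. N/m: ✗ does not match
  C. J/rad: ✓ matches
  D. kg·m/s²: ✗ does not match
  E. kg·m²/s²: ✓ matches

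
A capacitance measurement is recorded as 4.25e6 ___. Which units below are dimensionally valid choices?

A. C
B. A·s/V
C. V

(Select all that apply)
B

capacitance has SI base units: A^2 * s^4 / (kg * m^2)

Checking each option against A^2 * s^4 / (kg * m^2):
  A. C: ✗ does not match
  B. A·s/V: ✓ matches
  C. V: ✗ does not match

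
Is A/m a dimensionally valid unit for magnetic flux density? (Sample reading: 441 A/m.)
No

magnetic flux density has SI base units: kg / (A * s^2)
A/m does NOT reduce to kg / (A * s^2); a valid unit for magnetic flux density would be e.g. T.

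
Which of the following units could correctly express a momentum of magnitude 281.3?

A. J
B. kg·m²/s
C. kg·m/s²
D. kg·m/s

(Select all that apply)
D

momentum has SI base units: kg * m / s

Checking each option against kg * m / s:
  A. J: ✗ does not match
  B. kg·m²/s: ✗ does not match
  C. kg·m/s²: ✗ does not match
  D. kg·m/s: ✓ matches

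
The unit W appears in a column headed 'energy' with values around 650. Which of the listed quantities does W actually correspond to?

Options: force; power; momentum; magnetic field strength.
power

energy should have units dimensionally equivalent to kg * m^2 / s^2 (e.g. J).
The given unit 'W' reduces to kg * m^2 / s^3. Of the listed options, that is the dimensionality of power.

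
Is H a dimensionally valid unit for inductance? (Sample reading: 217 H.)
Yes

inductance has SI base units: kg * m^2 / (A^2 * s^2)
H reduces to the same SI base units, so it is a valid unit for inductance.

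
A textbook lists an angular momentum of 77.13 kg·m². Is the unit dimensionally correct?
No

angular momentum has SI base units: kg * m^2 / s
kg·m² does NOT reduce to kg * m^2 / s; a valid unit for angular momentum would be e.g. kg·m²/s.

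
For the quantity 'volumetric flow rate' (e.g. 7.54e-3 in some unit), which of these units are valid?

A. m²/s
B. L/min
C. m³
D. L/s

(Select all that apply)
B, D

volumetric flow rate has SI base units: m^3 / s

Checking each option against m^3 / s:
  A. m²/s: ✗ does not match
  B. L/min: ✓ matches
  C. m³: ✗ does not match
  D. L/s: ✓ matches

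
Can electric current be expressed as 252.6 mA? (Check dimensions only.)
Yes

electric current has SI base units: A
mA reduces to the same SI base units, so it is a valid unit for electric current.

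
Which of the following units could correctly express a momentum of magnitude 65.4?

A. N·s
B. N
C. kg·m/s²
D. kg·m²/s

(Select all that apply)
A

momentum has SI base units: kg * m / s

Checking each option against kg * m / s:
  A. N·s: ✓ matches
  B. N: ✗ does not match
  C. kg·m/s²: ✗ does not match
  D. kg·m²/s: ✗ does not match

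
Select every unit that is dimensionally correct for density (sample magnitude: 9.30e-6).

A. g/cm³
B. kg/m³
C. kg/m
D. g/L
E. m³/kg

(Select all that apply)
A, B, D

density has SI base units: kg / m^3

Checking each option against kg / m^3:
  A. g/cm³: ✓ matches
  B. kg/m³: ✓ matches
  C. kg/m: ✗ does not match
  D. g/L: ✓ matches
  E. m³/kg: ✗ does not match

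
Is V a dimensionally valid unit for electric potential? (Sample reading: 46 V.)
Yes

electric potential has SI base units: kg * m^2 / (A * s^3)
V reduces to the same SI base units, so it is a valid unit for electric potential.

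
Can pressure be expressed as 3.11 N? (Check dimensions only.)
No

pressure has SI base units: kg / (m * s^2)
N does NOT reduce to kg / (m * s^2); a valid unit for pressure would be e.g. Pa.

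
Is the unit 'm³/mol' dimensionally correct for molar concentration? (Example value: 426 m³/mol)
No

molar concentration has SI base units: mol / m^3
m³/mol does NOT reduce to mol / m^3; a valid unit for molar concentration would be e.g. mol/m³.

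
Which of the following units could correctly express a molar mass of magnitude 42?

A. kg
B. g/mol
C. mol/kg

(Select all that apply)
B

molar mass has SI base units: kg / mol

Checking each option against kg / mol:
  A. kg: ✗ does not match
  B. g/mol: ✓ matches
  C. mol/kg: ✗ does not match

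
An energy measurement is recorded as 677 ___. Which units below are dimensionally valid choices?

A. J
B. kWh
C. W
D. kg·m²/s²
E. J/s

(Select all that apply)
A, B, D

energy has SI base units: kg * m^2 / s^2

Checking each option against kg * m^2 / s^2:
  A. J: ✓ matches
  B. kWh: ✓ matches
  C. W: ✗ does not match
  D. kg·m²/s²: ✓ matches
  E. J/s: ✗ does not match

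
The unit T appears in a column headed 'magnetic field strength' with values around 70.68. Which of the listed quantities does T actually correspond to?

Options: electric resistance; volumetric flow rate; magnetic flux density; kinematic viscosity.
magnetic flux density

magnetic field strength should have units dimensionally equivalent to A / m (e.g. A/m).
The given unit 'T' reduces to kg / (A * s^2). Of the listed options, that is the dimensionality of magnetic flux density.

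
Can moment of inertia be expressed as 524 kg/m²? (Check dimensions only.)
No

moment of inertia has SI base units: kg * m^2
kg/m² does NOT reduce to kg * m^2; a valid unit for moment of inertia would be e.g. kg·m².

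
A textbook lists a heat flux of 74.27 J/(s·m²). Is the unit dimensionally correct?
Yes

heat flux has SI base units: kg / s^3
J/(s·m²) reduces to the same SI base units, so it is a valid unit for heat flux.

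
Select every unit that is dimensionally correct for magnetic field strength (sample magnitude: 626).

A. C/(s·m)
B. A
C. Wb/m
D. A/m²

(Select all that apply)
A

magnetic field strength has SI base units: A / m

Checking each option against A / m:
  A. C/(s·m): ✓ matches
  B. A: ✗ does not match
  C. Wb/m: ✗ does not match
  D. A/m²: ✗ does not match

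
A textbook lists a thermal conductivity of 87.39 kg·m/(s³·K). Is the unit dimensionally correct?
Yes

thermal conductivity has SI base units: kg * m / (s^3 * K)
kg·m/(s³·K) reduces to the same SI base units, so it is a valid unit for thermal conductivity.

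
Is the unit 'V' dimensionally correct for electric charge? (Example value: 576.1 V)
No

electric charge has SI base units: A * s
V does NOT reduce to A * s; a valid unit for electric charge would be e.g. C.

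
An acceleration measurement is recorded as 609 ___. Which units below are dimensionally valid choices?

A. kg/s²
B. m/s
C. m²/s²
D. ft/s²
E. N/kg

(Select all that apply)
D, E

acceleration has SI base units: m / s^2

Checking each option against m / s^2:
  A. kg/s²: ✗ does not match
  B. m/s: ✗ does not match
  C. m²/s²: ✗ does not match
  D. ft/s²: ✓ matches
  E. N/kg: ✓ matches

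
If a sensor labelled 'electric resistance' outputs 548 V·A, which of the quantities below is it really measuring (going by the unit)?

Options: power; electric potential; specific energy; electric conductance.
power

electric resistance should have units dimensionally equivalent to kg * m^2 / (A^2 * s^3) (e.g. Ω).
The given unit 'V·A' reduces to kg * m^2 / s^3. Of the listed options, that is the dimensionality of power.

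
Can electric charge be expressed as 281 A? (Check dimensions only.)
No

electric charge has SI base units: A * s
A does NOT reduce to A * s; a valid unit for electric charge would be e.g. C.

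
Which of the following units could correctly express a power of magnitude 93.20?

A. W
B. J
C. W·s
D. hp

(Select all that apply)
A, D

power has SI base units: kg * m^2 / s^3

Checking each option against kg * m^2 / s^3:
  A. W: ✓ matches
  B. J: ✗ does not match
  C. W·s: ✗ does not match
  D. hp: ✓ matches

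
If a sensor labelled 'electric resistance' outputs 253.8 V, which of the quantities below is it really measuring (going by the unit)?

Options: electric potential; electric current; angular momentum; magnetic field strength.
electric potential

electric resistance should have units dimensionally equivalent to kg * m^2 / (A^2 * s^3) (e.g. Ω).
The given unit 'V' reduces to kg * m^2 / (A * s^3). Of the listed options, that is the dimensionality of electric potential.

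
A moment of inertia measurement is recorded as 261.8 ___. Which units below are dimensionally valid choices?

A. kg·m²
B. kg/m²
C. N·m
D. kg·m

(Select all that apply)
A

moment of inertia has SI base units: kg * m^2

Checking each option against kg * m^2:
  A. kg·m²: ✓ matches
  B. kg/m²: ✗ does not match
  C. N·m: ✗ does not match
  D. kg·m: ✗ does not match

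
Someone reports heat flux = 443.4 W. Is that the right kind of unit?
No

heat flux has SI base units: kg / s^3
W does NOT reduce to kg / s^3; a valid unit for heat flux would be e.g. W/m².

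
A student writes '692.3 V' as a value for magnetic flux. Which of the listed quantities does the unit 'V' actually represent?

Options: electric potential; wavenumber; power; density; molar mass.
electric potential

magnetic flux should have units dimensionally equivalent to kg * m^2 / (A * s^2) (e.g. Wb).
The given unit 'V' reduces to kg * m^2 / (A * s^3). Of the listed options, that is the dimensionality of electric potential.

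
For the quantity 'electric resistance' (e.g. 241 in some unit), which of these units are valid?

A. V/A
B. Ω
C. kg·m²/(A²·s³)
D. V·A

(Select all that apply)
A, B, C

electric resistance has SI base units: kg * m^2 / (A^2 * s^3)

Checking each option against kg * m^2 / (A^2 * s^3):
  A. V/A: ✓ matches
  B. Ω: ✓ matches
  C. kg·m²/(A²·s³): ✓ matches
  D. V·A: ✗ does not match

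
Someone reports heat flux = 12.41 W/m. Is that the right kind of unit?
No

heat flux has SI base units: kg / s^3
W/m does NOT reduce to kg / s^3; a valid unit for heat flux would be e.g. W/m².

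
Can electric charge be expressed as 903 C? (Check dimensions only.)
Yes

electric charge has SI base units: A * s
C reduces to the same SI base units, so it is a valid unit for electric charge.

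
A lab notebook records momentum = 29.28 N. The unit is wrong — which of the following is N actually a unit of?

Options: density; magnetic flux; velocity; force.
force

momentum should have units dimensionally equivalent to kg * m / s (e.g. kg·m/s).
The given unit 'N' reduces to kg * m / s^2. Of the listed options, that is the dimensionality of force.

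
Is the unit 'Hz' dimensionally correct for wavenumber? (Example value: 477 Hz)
No

wavenumber has SI base units: 1 / m
Hz does NOT reduce to 1 / m; a valid unit for wavenumber would be e.g. 1/m.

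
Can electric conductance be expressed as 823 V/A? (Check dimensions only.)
No

electric conductance has SI base units: A^2 * s^3 / (kg * m^2)
V/A does NOT reduce to A^2 * s^3 / (kg * m^2); a valid unit for electric conductance would be e.g. S.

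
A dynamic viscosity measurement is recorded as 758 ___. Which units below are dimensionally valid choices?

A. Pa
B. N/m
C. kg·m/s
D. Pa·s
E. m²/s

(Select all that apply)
D

dynamic viscosity has SI base units: kg / (m * s)

Checking each option against kg / (m * s):
  A. Pa: ✗ does not match
  B. N/m: ✗ does not match
  C. kg·m/s: ✗ does not match
  D. Pa·s: ✓ matches
  E. m²/s: ✗ does not match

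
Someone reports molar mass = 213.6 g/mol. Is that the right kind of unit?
Yes

molar mass has SI base units: kg / mol
g/mol reduces to the same SI base units, so it is a valid unit for molar mass.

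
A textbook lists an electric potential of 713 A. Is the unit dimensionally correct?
No

electric potential has SI base units: kg * m^2 / (A * s^3)
A does NOT reduce to kg * m^2 / (A * s^3); a valid unit for electric potential would be e.g. V.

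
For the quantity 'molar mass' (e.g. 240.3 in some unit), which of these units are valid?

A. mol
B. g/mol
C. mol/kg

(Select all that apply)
B

molar mass has SI base units: kg / mol

Checking each option against kg / mol:
  A. mol: ✗ does not match
  B. g/mol: ✓ matches
  C. mol/kg: ✗ does not match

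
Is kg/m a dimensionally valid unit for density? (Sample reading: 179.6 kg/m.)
No

density has SI base units: kg / m^3
kg/m does NOT reduce to kg / m^3; a valid unit for density would be e.g. kg/m³.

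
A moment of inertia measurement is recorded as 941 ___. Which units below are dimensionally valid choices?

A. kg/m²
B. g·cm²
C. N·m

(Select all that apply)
B

moment of inertia has SI base units: kg * m^2

Checking each option against kg * m^2:
  A. kg/m²: ✗ does not match
  B. g·cm²: ✓ matches
  C. N·m: ✗ does not match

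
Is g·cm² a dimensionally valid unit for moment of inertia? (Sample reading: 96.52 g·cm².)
Yes

moment of inertia has SI base units: kg * m^2
g·cm² reduces to the same SI base units, so it is a valid unit for moment of inertia.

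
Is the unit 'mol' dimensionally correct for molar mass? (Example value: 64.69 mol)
No

molar mass has SI base units: kg / mol
mol does NOT reduce to kg / mol; a valid unit for molar mass would be e.g. kg/mol.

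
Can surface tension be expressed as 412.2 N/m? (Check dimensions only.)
Yes

surface tension has SI base units: kg / s^2
N/m reduces to the same SI base units, so it is a valid unit for surface tension.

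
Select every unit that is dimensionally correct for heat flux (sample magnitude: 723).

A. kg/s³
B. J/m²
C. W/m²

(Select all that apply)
A, C

heat flux has SI base units: kg / s^3

Checking each option against kg / s^3:
  A. kg/s³: ✓ matches
  B. J/m²: ✗ does not match
  C. W/m²: ✓ matches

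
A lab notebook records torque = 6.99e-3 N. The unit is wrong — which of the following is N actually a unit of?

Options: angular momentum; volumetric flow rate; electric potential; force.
force

torque should have units dimensionally equivalent to kg * m^2 / s^2 (e.g. N·m).
The given unit 'N' reduces to kg * m / s^2. Of the listed options, that is the dimensionality of force.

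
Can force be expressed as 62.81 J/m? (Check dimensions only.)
Yes

force has SI base units: kg * m / s^2
J/m reduces to the same SI base units, so it is a valid unit for force.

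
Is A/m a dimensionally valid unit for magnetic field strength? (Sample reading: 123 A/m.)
Yes

magnetic field strength has SI base units: A / m
A/m reduces to the same SI base units, so it is a valid unit for magnetic field strength.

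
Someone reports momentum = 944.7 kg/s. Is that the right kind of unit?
No

momentum has SI base units: kg * m / s
kg/s does NOT reduce to kg * m / s; a valid unit for momentum would be e.g. kg·m/s.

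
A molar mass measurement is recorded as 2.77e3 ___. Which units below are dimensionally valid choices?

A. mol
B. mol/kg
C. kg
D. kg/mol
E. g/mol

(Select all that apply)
D, E

molar mass has SI base units: kg / mol

Checking each option against kg / mol:
  A. mol: ✗ does not match
  B. mol/kg: ✗ does not match
  C. kg: ✗ does not match
  D. kg/mol: ✓ matches
  E. g/mol: ✓ matches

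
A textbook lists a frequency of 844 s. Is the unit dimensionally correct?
No

frequency has SI base units: 1 / s
s does NOT reduce to 1 / s; a valid unit for frequency would be e.g. Hz.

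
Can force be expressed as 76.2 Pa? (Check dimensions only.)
No

force has SI base units: kg * m / s^2
Pa does NOT reduce to kg * m / s^2; a valid unit for force would be e.g. N.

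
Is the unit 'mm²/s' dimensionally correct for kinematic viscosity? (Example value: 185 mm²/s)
Yes

kinematic viscosity has SI base units: m^2 / s
mm²/s reduces to the same SI base units, so it is a valid unit for kinematic viscosity.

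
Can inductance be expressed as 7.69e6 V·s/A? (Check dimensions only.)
Yes

inductance has SI base units: kg * m^2 / (A^2 * s^2)
V·s/A reduces to the same SI base units, so it is a valid unit for inductance.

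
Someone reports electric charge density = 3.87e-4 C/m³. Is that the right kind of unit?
Yes

electric charge density has SI base units: A * s / m^3
C/m³ reduces to the same SI base units, so it is a valid unit for electric charge density.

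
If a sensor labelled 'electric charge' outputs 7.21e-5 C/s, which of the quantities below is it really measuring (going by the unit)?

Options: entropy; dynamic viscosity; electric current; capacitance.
electric current

electric charge should have units dimensionally equivalent to A * s (e.g. C).
The given unit 'C/s' reduces to A. Of the listed options, that is the dimensionality of electric current.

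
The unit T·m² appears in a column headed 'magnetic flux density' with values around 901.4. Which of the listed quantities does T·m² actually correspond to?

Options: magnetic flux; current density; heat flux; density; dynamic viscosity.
magnetic flux

magnetic flux density should have units dimensionally equivalent to kg / (A * s^2) (e.g. T).
The given unit 'T·m²' reduces to kg * m^2 / (A * s^2). Of the listed options, that is the dimensionality of magnetic flux.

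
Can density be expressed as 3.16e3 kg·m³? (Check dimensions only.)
No

density has SI base units: kg / m^3
kg·m³ does NOT reduce to kg / m^3; a valid unit for density would be e.g. kg/m³.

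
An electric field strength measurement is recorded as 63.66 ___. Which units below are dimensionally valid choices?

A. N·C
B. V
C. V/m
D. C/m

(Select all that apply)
C

electric field strength has SI base units: kg * m / (A * s^3)

Checking each option against kg * m / (A * s^3):
  A. N·C: ✗ does not match
  B. V: ✗ does not match
  C. V/m: ✓ matches
  D. C/m: ✗ does not match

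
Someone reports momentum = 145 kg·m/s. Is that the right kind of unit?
Yes

momentum has SI base units: kg * m / s
kg·m/s reduces to the same SI base units, so it is a valid unit for momentum.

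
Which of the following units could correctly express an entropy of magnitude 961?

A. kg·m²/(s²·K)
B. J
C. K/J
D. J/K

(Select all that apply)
A, D

entropy has SI base units: kg * m^2 / (s^2 * K)

Checking each option against kg * m^2 / (s^2 * K):
  A. kg·m²/(s²·K): ✓ matches
  B. J: ✗ does not match
  C. K/J: ✗ does not match
  D. J/K: ✓ matches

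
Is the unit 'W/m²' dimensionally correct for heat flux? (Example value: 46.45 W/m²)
Yes

heat flux has SI base units: kg / s^3
W/m² reduces to the same SI base units, so it is a valid unit for heat flux.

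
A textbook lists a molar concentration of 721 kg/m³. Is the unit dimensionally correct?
No

molar concentration has SI base units: mol / m^3
kg/m³ does NOT reduce to mol / m^3; a valid unit for molar concentration would be e.g. mol/m³.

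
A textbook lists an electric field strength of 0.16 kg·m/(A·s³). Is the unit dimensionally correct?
Yes

electric field strength has SI base units: kg * m / (A * s^3)
kg·m/(A·s³) reduces to the same SI base units, so it is a valid unit for electric field strength.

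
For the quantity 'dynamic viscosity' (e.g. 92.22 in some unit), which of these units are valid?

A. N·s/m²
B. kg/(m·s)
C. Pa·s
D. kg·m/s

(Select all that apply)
A, B, C

dynamic viscosity has SI base units: kg / (m * s)

Checking each option against kg / (m * s):
  A. N·s/m²: ✓ matches
  B. kg/(m·s): ✓ matches
  C. Pa·s: ✓ matches
  D. kg·m/s: ✗ does not match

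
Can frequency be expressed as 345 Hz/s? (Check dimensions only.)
No

frequency has SI base units: 1 / s
Hz/s does NOT reduce to 1 / s; a valid unit for frequency would be e.g. Hz.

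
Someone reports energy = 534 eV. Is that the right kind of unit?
Yes

energy has SI base units: kg * m^2 / s^2
eV reduces to the same SI base units, so it is a valid unit for energy.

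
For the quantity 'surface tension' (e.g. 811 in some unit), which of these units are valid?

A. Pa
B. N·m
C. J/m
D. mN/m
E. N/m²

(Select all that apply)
D

surface tension has SI base units: kg / s^2

Checking each option against kg / s^2:
  A. Pa: ✗ does not match
  B. N·m: ✗ does not match
  C. J/m: ✗ does not match
  D. mN/m: ✓ matches
  E. N/m²: ✗ does not match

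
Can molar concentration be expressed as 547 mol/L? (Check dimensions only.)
Yes

molar concentration has SI base units: mol / m^3
mol/L reduces to the same SI base units, so it is a valid unit for molar concentration.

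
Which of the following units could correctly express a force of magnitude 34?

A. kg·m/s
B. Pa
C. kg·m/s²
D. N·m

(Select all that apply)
C

force has SI base units: kg * m / s^2

Checking each option against kg * m / s^2:
  A. kg·m/s: ✗ does not match
  B. Pa: ✗ does not match
  C. kg·m/s²: ✓ matches
  D. N·m: ✗ does not match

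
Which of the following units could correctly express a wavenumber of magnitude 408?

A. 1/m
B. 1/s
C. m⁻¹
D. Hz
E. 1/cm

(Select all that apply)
A, C, E

wavenumber has SI base units: 1 / m

Checking each option against 1 / m:
  A. 1/m: ✓ matches
  B. 1/s: ✗ does not match
  C. m⁻¹: ✓ matches
  D. Hz: ✗ does not match
  E. 1/cm: ✓ matches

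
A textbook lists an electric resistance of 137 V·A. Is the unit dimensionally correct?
No

electric resistance has SI base units: kg * m^2 / (A^2 * s^3)
V·A does NOT reduce to kg * m^2 / (A^2 * s^3); a valid unit for electric resistance would be e.g. Ω.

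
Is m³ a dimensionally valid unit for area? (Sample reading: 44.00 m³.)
No

area has SI base units: m^2
m³ does NOT reduce to m^2; a valid unit for area would be e.g. m².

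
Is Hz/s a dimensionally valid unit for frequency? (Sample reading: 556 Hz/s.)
No

frequency has SI base units: 1 / s
Hz/s does NOT reduce to 1 / s; a valid unit for frequency would be e.g. Hz.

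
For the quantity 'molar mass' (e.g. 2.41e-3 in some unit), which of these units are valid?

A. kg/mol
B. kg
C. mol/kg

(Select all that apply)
A

molar mass has SI base units: kg / mol

Checking each option against kg / mol:
  A. kg/mol: ✓ matches
  B. kg: ✗ does not match
  C. mol/kg: ✗ does not match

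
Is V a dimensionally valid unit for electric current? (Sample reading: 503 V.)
No

electric current has SI base units: A
V does NOT reduce to A; a valid unit for electric current would be e.g. A.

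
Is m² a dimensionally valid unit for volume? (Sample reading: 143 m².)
No

volume has SI base units: m^3
m² does NOT reduce to m^3; a valid unit for volume would be e.g. m³.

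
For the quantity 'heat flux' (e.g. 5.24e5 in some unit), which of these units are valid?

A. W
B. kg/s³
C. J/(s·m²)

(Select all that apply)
B, C

heat flux has SI base units: kg / s^3

Checking each option against kg / s^3:
  A. W: ✗ does not match
  B. kg/s³: ✓ matches
  C. J/(s·m²): ✓ matches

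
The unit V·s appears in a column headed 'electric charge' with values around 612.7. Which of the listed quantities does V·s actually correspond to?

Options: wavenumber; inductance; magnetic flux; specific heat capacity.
magnetic flux

electric charge should have units dimensionally equivalent to A * s (e.g. C).
The given unit 'V·s' reduces to kg * m^2 / (A * s^2). Of the listed options, that is the dimensionality of magnetic flux.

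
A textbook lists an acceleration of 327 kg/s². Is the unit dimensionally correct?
No

acceleration has SI base units: m / s^2
kg/s² does NOT reduce to m / s^2; a valid unit for acceleration would be e.g. m/s².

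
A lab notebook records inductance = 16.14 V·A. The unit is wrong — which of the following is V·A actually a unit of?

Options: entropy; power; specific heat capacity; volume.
power

inductance should have units dimensionally equivalent to kg * m^2 / (A^2 * s^2) (e.g. H).
The given unit 'V·A' reduces to kg * m^2 / s^3. Of the listed options, that is the dimensionality of power.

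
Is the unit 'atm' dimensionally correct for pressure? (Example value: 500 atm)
Yes

pressure has SI base units: kg / (m * s^2)
atm reduces to the same SI base units, so it is a valid unit for pressure.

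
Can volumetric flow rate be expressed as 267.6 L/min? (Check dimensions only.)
Yes

volumetric flow rate has SI base units: m^3 / s
L/min reduces to the same SI base units, so it is a valid unit for volumetric flow rate.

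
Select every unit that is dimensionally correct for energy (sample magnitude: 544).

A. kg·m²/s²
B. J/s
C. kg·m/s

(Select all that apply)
A

energy has SI base units: kg * m^2 / s^2

Checking each option against kg * m^2 / s^2:
  A. kg·m²/s²: ✓ matches
  B. J/s: ✗ does not match
  C. kg·m/s: ✗ does not match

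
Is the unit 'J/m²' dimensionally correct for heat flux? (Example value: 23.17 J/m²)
No

heat flux has SI base units: kg / s^3
J/m² does NOT reduce to kg / s^3; a valid unit for heat flux would be e.g. W/m².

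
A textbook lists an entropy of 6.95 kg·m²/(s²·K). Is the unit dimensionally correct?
Yes

entropy has SI base units: kg * m^2 / (s^2 * K)
kg·m²/(s²·K) reduces to the same SI base units, so it is a valid unit for entropy.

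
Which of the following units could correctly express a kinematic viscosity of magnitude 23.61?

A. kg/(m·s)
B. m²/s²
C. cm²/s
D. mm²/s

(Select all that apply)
C, D

kinematic viscosity has SI base units: m^2 / s

Checking each option against m^2 / s:
  A. kg/(m·s): ✗ does not match
  B. m²/s²: ✗ does not match
  C. cm²/s: ✓ matches
  D. mm²/s: ✓ matches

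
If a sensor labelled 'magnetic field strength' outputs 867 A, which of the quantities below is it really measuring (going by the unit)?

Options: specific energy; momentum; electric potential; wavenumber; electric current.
electric current

magnetic field strength should have units dimensionally equivalent to A / m (e.g. A/m).
The given unit 'A' reduces to A. Of the listed options, that is the dimensionality of electric current.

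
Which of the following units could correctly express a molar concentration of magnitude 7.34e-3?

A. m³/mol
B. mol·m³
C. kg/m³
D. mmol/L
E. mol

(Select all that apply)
D

molar concentration has SI base units: mol / m^3

Checking each option against mol / m^3:
  A. m³/mol: ✗ does not match
  B. mol·m³: ✗ does not match
  C. kg/m³: ✗ does not match
  D. mmol/L: ✓ matches
  E. mol: ✗ does not match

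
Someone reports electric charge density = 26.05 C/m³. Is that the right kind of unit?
Yes

electric charge density has SI base units: A * s / m^3
C/m³ reduces to the same SI base units, so it is a valid unit for electric charge density.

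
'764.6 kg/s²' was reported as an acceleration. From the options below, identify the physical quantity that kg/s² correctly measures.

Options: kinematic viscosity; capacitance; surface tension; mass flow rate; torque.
surface tension

acceleration should have units dimensionally equivalent to m / s^2 (e.g. m/s²).
The given unit 'kg/s²' reduces to kg / s^2. Of the listed options, that is the dimensionality of surface tension.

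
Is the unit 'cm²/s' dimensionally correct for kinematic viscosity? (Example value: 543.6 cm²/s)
Yes

kinematic viscosity has SI base units: m^2 / s
cm²/s reduces to the same SI base units, so it is a valid unit for kinematic viscosity.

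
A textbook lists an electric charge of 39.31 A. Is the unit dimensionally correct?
No

electric charge has SI base units: A * s
A does NOT reduce to A * s; a valid unit for electric charge would be e.g. C.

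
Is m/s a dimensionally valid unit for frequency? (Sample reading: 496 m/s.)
No

frequency has SI base units: 1 / s
m/s does NOT reduce to 1 / s; a valid unit for frequency would be e.g. Hz.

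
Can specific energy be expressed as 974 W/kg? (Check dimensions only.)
No

specific energy has SI base units: m^2 / s^2
W/kg does NOT reduce to m^2 / s^2; a valid unit for specific energy would be e.g. J/kg.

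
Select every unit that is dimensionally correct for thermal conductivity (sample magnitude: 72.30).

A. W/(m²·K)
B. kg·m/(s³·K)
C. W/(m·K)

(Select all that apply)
B, C

thermal conductivity has SI base units: kg * m / (s^3 * K)

Checking each option against kg * m / (s^3 * K):
  A. W/(m²·K): ✗ does not match
  B. kg·m/(s³·K): ✓ matches
  C. W/(m·K): ✓ matches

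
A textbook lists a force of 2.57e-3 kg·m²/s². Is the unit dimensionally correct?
No

force has SI base units: kg * m / s^2
kg·m²/s² does NOT reduce to kg * m / s^2; a valid unit for force would be e.g. N.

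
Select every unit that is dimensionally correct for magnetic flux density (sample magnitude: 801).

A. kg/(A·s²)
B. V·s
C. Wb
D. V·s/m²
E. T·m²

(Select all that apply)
A, D

magnetic flux density has SI base units: kg / (A * s^2)

Checking each option against kg / (A * s^2):
  A. kg/(A·s²): ✓ matches
  B. V·s: ✗ does not match
  C. Wb: ✗ does not match
  D. V·s/m²: ✓ matches
  E. T·m²: ✗ does not match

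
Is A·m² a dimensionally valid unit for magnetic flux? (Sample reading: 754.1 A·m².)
No

magnetic flux has SI base units: kg * m^2 / (A * s^2)
A·m² does NOT reduce to kg * m^2 / (A * s^2); a valid unit for magnetic flux would be e.g. Wb.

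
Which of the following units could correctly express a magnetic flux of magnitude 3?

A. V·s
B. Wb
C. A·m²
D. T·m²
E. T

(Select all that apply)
A, B, D

magnetic flux has SI base units: kg * m^2 / (A * s^2)

Checking each option against kg * m^2 / (A * s^2):
  A. V·s: ✓ matches
  B. Wb: ✓ matches
  C. A·m²: ✗ does not match
  D. T·m²: ✓ matches
  E. T: ✗ does not match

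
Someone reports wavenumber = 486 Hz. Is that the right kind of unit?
No

wavenumber has SI base units: 1 / m
Hz does NOT reduce to 1 / m; a valid unit for wavenumber would be e.g. 1/m.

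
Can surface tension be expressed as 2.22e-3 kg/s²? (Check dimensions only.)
Yes

surface tension has SI base units: kg / s^2
kg/s² reduces to the same SI base units, so it is a valid unit for surface tension.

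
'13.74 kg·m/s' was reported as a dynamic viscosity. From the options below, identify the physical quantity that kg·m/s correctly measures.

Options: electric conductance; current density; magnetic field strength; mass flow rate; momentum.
momentum

dynamic viscosity should have units dimensionally equivalent to kg / (m * s) (e.g. Pa·s).
The given unit 'kg·m/s' reduces to kg * m / s. Of the listed options, that is the dimensionality of momentum.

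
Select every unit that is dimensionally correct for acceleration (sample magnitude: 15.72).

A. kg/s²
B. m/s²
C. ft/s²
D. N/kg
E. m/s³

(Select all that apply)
B, C, D

acceleration has SI base units: m / s^2

Checking each option against m / s^2:
  A. kg/s²: ✗ does not match
  B. m/s²: ✓ matches
  C. ft/s²: ✓ matches
  D. N/kg: ✓ matches
  E. m/s³: ✗ does not match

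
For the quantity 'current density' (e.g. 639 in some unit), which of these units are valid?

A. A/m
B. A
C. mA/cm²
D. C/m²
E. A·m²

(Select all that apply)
C

current density has SI base units: A / m^2

Checking each option against A / m^2:
  A. A/m: ✗ does not match
  B. A: ✗ does not match
  C. mA/cm²: ✓ matches
  D. C/m²: ✗ does not match
  E. A·m²: ✗ does not match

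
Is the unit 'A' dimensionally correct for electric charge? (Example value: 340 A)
No

electric charge has SI base units: A * s
A does NOT reduce to A * s; a valid unit for electric charge would be e.g. C.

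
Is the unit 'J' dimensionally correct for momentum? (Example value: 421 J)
No

momentum has SI base units: kg * m / s
J does NOT reduce to kg * m / s; a valid unit for momentum would be e.g. kg·m/s.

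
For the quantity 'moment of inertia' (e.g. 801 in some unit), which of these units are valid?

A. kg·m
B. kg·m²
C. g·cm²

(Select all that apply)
B, C

moment of inertia has SI base units: kg * m^2

Checking each option against kg * m^2:
  A. kg·m: ✗ does not match
  B. kg·m²: ✓ matches
  C. g·cm²: ✓ matches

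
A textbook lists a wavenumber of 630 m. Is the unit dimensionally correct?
No

wavenumber has SI base units: 1 / m
m does NOT reduce to 1 / m; a valid unit for wavenumber would be e.g. 1/m.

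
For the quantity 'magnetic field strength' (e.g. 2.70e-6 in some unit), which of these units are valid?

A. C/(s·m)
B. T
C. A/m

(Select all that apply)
A, C

magnetic field strength has SI base units: A / m

Checking each option against A / m:
  A. C/(s·m): ✓ matches
  B. T: ✗ does not match
  C. A/m: ✓ matches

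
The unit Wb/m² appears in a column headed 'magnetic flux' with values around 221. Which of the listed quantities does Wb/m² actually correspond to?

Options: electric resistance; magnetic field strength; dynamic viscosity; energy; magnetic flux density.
magnetic flux density

magnetic flux should have units dimensionally equivalent to kg * m^2 / (A * s^2) (e.g. Wb).
The given unit 'Wb/m²' reduces to kg / (A * s^2). Of the listed options, that is the dimensionality of magnetic flux density.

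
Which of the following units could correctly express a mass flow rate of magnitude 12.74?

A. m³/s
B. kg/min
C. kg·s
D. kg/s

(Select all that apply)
B, D

mass flow rate has SI base units: kg / s

Checking each option against kg / s:
  A. m³/s: ✗ does not match
  B. kg/min: ✓ matches
  C. kg·s: ✗ does not match
  D. kg/s: ✓ matches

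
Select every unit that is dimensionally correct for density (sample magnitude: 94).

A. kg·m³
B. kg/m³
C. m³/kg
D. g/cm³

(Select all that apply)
B, D

density has SI base units: kg / m^3

Checking each option against kg / m^3:
  A. kg·m³: ✗ does not match
  B. kg/m³: ✓ matches
  C. m³/kg: ✗ does not match
  D. g/cm³: ✓ matches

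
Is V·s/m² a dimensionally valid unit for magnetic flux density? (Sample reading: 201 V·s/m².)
Yes

magnetic flux density has SI base units: kg / (A * s^2)
V·s/m² reduces to the same SI base units, so it is a valid unit for magnetic flux density.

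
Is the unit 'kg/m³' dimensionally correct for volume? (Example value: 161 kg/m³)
No

volume has SI base units: m^3
kg/m³ does NOT reduce to m^3; a valid unit for volume would be e.g. m³.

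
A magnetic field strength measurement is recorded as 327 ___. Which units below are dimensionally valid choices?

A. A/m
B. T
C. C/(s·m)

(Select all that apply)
A, C

magnetic field strength has SI base units: A / m

Checking each option against A / m:
  A. A/m: ✓ matches
  B. T: ✗ does not match
  C. C/(s·m): ✓ matches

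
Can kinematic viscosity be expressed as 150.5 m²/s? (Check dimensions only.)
Yes

kinematic viscosity has SI base units: m^2 / s
m²/s reduces to the same SI base units, so it is a valid unit for kinematic viscosity.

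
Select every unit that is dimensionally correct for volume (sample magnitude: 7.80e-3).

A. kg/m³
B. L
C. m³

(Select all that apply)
B, C

volume has SI base units: m^3

Checking each option against m^3:
  A. kg/m³: ✗ does not match
  B. L: ✓ matches
  C. m³: ✓ matches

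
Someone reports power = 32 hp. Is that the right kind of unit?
Yes

power has SI base units: kg * m^2 / s^3
hp reduces to the same SI base units, so it is a valid unit for power.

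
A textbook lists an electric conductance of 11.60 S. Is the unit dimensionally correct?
Yes

electric conductance has SI base units: A^2 * s^3 / (kg * m^2)
S reduces to the same SI base units, so it is a valid unit for electric conductance.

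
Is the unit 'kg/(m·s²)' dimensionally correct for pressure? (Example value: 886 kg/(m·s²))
Yes

pressure has SI base units: kg / (m * s^2)
kg/(m·s²) reduces to the same SI base units, so it is a valid unit for pressure.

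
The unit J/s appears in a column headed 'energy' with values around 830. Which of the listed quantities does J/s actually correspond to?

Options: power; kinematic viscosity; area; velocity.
power

energy should have units dimensionally equivalent to kg * m^2 / s^2 (e.g. J).
The given unit 'J/s' reduces to kg * m^2 / s^3. Of the listed options, that is the dimensionality of power.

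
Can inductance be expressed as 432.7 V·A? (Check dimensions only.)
No

inductance has SI base units: kg * m^2 / (A^2 * s^2)
V·A does NOT reduce to kg * m^2 / (A^2 * s^2); a valid unit for inductance would be e.g. H.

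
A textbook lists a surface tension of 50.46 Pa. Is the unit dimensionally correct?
No

surface tension has SI base units: kg / s^2
Pa does NOT reduce to kg / s^2; a valid unit for surface tension would be e.g. N/m.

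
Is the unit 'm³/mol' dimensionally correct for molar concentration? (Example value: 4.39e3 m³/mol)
No

molar concentration has SI base units: mol / m^3
m³/mol does NOT reduce to mol / m^3; a valid unit for molar concentration would be e.g. mol/m³.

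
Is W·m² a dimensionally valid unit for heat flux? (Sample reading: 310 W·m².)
No

heat flux has SI base units: kg / s^3
W·m² does NOT reduce to kg / s^3; a valid unit for heat flux would be e.g. W/m².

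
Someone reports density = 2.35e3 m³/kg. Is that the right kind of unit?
No

density has SI base units: kg / m^3
m³/kg does NOT reduce to kg / m^3; a valid unit for density would be e.g. kg/m³.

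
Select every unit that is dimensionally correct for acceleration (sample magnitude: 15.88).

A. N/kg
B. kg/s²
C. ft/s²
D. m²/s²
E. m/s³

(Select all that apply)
A, C

acceleration has SI base units: m / s^2

Checking each option against m / s^2:
  A. N/kg: ✓ matches
  B. kg/s²: ✗ does not match
  C. ft/s²: ✓ matches
  D. m²/s²: ✗ does not match
  E. m/s³: ✗ does not match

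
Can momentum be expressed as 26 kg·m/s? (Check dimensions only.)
Yes

momentum has SI base units: kg * m / s
kg·m/s reduces to the same SI base units, so it is a valid unit for momentum.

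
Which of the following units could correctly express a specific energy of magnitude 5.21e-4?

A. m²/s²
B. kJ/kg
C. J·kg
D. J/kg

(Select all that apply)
A, B, D

specific energy has SI base units: m^2 / s^2

Checking each option against m^2 / s^2:
  A. m²/s²: ✓ matches
  B. kJ/kg: ✓ matches
  C. J·kg: ✗ does not match
  D. J/kg: ✓ matches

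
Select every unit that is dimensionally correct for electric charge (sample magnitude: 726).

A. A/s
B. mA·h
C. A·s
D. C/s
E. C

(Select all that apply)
B, C, E

electric charge has SI base units: A * s

Checking each option against A * s:
  A. A/s: ✗ does not match
  B. mA·h: ✓ matches
  C. A·s: ✓ matches
  D. C/s: ✗ does not match
  E. C: ✓ matches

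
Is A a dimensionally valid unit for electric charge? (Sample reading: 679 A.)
No

electric charge has SI base units: A * s
A does NOT reduce to A * s; a valid unit for electric charge would be e.g. C.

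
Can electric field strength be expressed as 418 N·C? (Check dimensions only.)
No

electric field strength has SI base units: kg * m / (A * s^3)
N·C does NOT reduce to kg * m / (A * s^3); a valid unit for electric field strength would be e.g. V/m.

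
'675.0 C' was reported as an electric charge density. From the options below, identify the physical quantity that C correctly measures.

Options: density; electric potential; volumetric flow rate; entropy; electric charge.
electric charge

electric charge density should have units dimensionally equivalent to A * s / m^3 (e.g. C/m³).
The given unit 'C' reduces to A * s. Of the listed options, that is the dimensionality of electric charge.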